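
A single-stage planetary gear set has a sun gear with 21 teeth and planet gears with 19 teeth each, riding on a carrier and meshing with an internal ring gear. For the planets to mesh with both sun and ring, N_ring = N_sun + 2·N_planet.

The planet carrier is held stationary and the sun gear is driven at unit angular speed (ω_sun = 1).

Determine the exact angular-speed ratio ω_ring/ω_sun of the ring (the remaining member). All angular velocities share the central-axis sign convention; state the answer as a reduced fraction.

N_ring = 21 + 2·19 = 59
21(ω_s−ω_c) = −59(ω_r−ω_c),  ω_c=0, ω_s=1
ω_r = 0 − (21/59)(1−0) = -21/59
ω_r/ω_s = -21/59

-21/59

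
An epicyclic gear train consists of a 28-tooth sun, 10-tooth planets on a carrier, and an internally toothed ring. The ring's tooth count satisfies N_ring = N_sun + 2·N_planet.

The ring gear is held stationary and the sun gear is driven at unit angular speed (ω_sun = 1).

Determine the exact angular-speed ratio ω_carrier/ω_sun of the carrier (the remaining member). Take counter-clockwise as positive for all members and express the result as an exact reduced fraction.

7/19

N_ring = 28 + 2·10 = 48
28(ω_s−ω_c) = −48(ω_r−ω_c),  ω_r=0, ω_s=1
28(1−ω_c) = −48(0−ω_c)  ⇒  76ω_c = 28  ⇒  ω_c = 7/19
ω_c/ω_s = 7/19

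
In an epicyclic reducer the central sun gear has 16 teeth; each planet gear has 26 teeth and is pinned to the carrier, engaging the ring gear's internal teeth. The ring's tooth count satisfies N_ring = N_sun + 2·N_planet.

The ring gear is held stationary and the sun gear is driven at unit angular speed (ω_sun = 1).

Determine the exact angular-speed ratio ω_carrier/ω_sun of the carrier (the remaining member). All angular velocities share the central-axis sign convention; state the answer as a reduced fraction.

N_ring = 16 + 2·26 = 68
16(ω_s−ω_c) = −68(ω_r−ω_c),  ω_r=0, ω_s=1
16(1−ω_c) = −68(0−ω_c)  ⇒  84ω_c = 16  ⇒  ω_c = 4/21
ω_c/ω_s = 4/21

4/21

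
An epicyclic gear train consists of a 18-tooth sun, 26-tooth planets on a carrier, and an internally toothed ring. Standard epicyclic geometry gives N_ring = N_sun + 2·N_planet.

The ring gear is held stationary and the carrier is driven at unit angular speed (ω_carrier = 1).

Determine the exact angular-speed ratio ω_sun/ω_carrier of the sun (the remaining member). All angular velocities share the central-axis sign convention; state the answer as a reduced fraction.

44/9

N_ring = 18 + 2·26 = 70
18(ω_s−ω_c) = −70(ω_r−ω_c),  ω_r=0, ω_c=1
ω_s = 1 − (70/18)(0−1) = 44/9
ω_s/ω_c = 44/9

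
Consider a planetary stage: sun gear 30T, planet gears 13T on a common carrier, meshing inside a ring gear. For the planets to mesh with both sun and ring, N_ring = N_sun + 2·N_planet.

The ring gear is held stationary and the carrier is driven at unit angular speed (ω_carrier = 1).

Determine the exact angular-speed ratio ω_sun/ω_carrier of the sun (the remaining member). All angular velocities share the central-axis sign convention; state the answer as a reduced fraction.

43/15

N_ring = 30 + 2·13 = 56
30(ω_s−ω_c) = −56(ω_r−ω_c),  ω_r=0, ω_c=1
ω_s = 1 − (56/30)(0−1) = 43/15
ω_s/ω_c = 43/15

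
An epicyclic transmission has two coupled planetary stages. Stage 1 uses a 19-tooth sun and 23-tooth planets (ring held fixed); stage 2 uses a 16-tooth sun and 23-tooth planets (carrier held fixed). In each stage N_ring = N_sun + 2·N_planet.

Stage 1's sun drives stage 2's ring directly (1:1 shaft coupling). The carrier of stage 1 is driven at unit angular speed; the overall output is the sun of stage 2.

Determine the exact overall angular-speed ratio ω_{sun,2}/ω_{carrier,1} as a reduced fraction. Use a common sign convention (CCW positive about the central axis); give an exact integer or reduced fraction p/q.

-651/38

Stage 1: N_ring = 19 + 2·23 = 65
Stage 1: 19(ω_s−ω_c) = −65(ω_r−ω_c),  ω_r=0, ω_c=1
Stage 1: ω_s = 1 − (65/19)(0−1) = 84/19
  ⇒ ω_s¹/ω_c¹ = 84/19
Stage 2: N_ring = 16 + 2·23 = 62
Stage 2: 16(ω_s−ω_c) = −62(ω_r−ω_c),  ω_c=0, ω_r=1
Stage 2: ω_s = 0 − (62/16)(1−0) = -31/8
  ⇒ ω_s²/ω_r² = -31/8
Coupling ω_r² = ω_s¹ ⇒ overall = 84/19 × -31/8 = -651/38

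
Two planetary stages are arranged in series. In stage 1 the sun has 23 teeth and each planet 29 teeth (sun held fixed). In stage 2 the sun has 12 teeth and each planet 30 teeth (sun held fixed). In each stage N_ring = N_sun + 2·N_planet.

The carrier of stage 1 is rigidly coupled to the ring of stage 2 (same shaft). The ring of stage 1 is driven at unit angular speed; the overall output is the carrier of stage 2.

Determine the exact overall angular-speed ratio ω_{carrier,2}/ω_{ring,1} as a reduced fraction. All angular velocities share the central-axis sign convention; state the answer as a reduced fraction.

243/364

Stage 1: N_ring = 23 + 2·29 = 81
Stage 1: 23(ω_s−ω_c) = −81(ω_r−ω_c),  ω_s=0, ω_r=1
Stage 1: 23(0−ω_c) = −81(1−ω_c)  ⇒  104ω_c = 81  ⇒  ω_c = 81/104
  ⇒ ω_c¹/ω_r¹ = 81/104
Stage 2: N_ring = 12 + 2·30 = 72
Stage 2: 12(ω_s−ω_c) = −72(ω_r−ω_c),  ω_s=0, ω_r=1
Stage 2: 12(0−ω_c) = −72(1−ω_c)  ⇒  84ω_c = 72  ⇒  ω_c = 6/7
  ⇒ ω_c²/ω_r² = 6/7
Coupling ω_r² = ω_c¹ ⇒ overall = 81/104 × 6/7 = 243/364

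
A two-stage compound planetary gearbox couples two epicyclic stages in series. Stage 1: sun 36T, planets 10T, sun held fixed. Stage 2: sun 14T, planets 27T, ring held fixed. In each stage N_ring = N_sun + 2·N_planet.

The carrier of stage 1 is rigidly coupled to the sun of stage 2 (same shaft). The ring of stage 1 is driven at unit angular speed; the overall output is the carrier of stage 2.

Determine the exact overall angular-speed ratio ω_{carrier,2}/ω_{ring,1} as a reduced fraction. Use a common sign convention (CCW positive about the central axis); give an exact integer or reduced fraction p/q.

98/943

Stage 1: N_ring = 36 + 2·10 = 56
Stage 1: 36(ω_s−ω_c) = −56(ω_r−ω_c),  ω_s=0, ω_r=1
Stage 1: 36(0−ω_c) = −56(1−ω_c)  ⇒  92ω_c = 56  ⇒  ω_c = 14/23
  ⇒ ω_c¹/ω_r¹ = 14/23
Stage 2: N_ring = 14 + 2·27 = 68
Stage 2: 14(ω_s−ω_c) = −68(ω_r−ω_c),  ω_r=0, ω_s=1
Stage 2: 14(1−ω_c) = −68(0−ω_c)  ⇒  82ω_c = 14  ⇒  ω_c = 7/41
  ⇒ ω_c²/ω_s² = 7/41
Coupling ω_s² = ω_c¹ ⇒ overall = 14/23 × 7/41 = 98/943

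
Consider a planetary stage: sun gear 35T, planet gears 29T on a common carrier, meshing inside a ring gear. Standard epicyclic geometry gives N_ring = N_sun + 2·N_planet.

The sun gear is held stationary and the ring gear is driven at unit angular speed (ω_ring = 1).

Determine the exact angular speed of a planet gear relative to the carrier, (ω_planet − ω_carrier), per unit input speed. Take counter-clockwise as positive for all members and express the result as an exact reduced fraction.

3255/3712

N_ring = 35 + 2·29 = 93
35(ω_s−ω_c) = −93(ω_r−ω_c),  ω_s=0, ω_r=1
35(0−ω_c) = −93(1−ω_c)  ⇒  128ω_c = 93  ⇒  ω_c = 93/128
sun–planet: 35·(0−93/128) = −29·(ω_p−ω_c)  ⇒  ω_p−ω_c = −(35/29)·(-93/128) = 3255/3712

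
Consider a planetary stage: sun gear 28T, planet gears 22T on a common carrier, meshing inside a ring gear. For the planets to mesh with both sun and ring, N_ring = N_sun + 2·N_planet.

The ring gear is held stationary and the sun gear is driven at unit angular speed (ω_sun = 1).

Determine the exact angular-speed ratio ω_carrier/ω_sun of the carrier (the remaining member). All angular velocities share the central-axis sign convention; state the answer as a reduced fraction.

7/25

N_ring = 28 + 2·22 = 72
28(ω_s−ω_c) = −72(ω_r−ω_c),  ω_r=0, ω_s=1
28(1−ω_c) = −72(0−ω_c)  ⇒  100ω_c = 28  ⇒  ω_c = 7/25
ω_c/ω_s = 7/25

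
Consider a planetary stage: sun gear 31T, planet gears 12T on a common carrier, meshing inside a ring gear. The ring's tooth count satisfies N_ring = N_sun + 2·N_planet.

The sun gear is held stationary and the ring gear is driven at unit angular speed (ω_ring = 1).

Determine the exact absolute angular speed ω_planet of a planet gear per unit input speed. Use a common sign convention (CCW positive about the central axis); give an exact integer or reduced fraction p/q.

N_ring = 31 + 2·12 = 55
31(ω_s−ω_c) = −55(ω_r−ω_c),  ω_s=0, ω_r=1
31(0−ω_c) = −55(1−ω_c)  ⇒  86ω_c = 55  ⇒  ω_c = 55/86
sun–planet: 31·(0−55/86) = −12·(ω_p−ω_c)  ⇒  ω_p−ω_c = −(31/12)·(-55/86) = 1705/1032
ω_p = 55/86 + 1705/1032 = 55/24

55/24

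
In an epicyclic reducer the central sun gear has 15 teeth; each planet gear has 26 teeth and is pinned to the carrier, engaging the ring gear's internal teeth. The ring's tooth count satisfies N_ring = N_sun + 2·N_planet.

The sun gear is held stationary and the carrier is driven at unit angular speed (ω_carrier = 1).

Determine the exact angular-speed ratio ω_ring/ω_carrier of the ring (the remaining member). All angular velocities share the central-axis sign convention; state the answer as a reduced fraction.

N_ring = 15 + 2·26 = 67
15(ω_s−ω_c) = −67(ω_r−ω_c),  ω_s=0, ω_c=1
ω_r = 1 − (15/67)(0−1) = 82/67
ω_r/ω_c = 82/67

82/67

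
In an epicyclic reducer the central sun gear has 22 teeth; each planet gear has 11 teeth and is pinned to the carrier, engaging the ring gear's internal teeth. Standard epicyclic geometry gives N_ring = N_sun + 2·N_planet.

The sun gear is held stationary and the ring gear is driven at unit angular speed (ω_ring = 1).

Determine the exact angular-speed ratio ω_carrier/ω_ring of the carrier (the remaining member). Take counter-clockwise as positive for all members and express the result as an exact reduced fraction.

2/3

N_ring = 22 + 2·11 = 44
22(ω_s−ω_c) = −44(ω_r−ω_c),  ω_s=0, ω_r=1
22(0−ω_c) = −44(1−ω_c)  ⇒  66ω_c = 44  ⇒  ω_c = 2/3
ω_c/ω_r = 2/3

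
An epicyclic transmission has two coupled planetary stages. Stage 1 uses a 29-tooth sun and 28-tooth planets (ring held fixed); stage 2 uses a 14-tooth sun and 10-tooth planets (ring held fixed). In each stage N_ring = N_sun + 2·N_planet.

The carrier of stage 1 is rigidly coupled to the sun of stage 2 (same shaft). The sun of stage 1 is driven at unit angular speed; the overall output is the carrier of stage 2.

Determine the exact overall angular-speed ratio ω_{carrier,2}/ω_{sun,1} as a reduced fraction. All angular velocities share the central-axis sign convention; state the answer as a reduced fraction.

203/2736

Stage 1: N_ring = 29 + 2·28 = 85
Stage 1: 29(ω_s−ω_c) = −85(ω_r−ω_c),  ω_r=0, ω_s=1
Stage 1: 29(1−ω_c) = −85(0−ω_c)  ⇒  114ω_c = 29  ⇒  ω_c = 29/114
  ⇒ ω_c¹/ω_s¹ = 29/114
Stage 2: N_ring = 14 + 2·10 = 34
Stage 2: 14(ω_s−ω_c) = −34(ω_r−ω_c),  ω_r=0, ω_s=1
Stage 2: 14(1−ω_c) = −34(0−ω_c)  ⇒  48ω_c = 14  ⇒  ω_c = 7/24
  ⇒ ω_c²/ω_s² = 7/24
Coupling ω_s² = ω_c¹ ⇒ overall = 29/114 × 7/24 = 203/2736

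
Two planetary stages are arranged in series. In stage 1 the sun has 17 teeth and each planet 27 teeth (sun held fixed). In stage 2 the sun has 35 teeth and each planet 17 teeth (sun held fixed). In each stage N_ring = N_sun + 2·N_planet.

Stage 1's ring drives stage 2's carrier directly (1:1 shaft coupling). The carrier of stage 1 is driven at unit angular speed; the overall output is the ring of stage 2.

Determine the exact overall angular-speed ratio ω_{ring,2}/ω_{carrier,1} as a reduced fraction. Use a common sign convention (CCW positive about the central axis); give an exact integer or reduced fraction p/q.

9152/4899

Stage 1: N_ring = 17 + 2·27 = 71
Stage 1: 17(ω_s−ω_c) = −71(ω_r−ω_c),  ω_s=0, ω_c=1
Stage 1: ω_r = 1 − (17/71)(0−1) = 88/71
  ⇒ ω_r¹/ω_c¹ = 88/71
Stage 2: N_ring = 35 + 2·17 = 69
Stage 2: 35(ω_s−ω_c) = −69(ω_r−ω_c),  ω_s=0, ω_c=1
Stage 2: ω_r = 1 − (35/69)(0−1) = 104/69
  ⇒ ω_r²/ω_c² = 104/69
Coupling ω_c² = ω_r¹ ⇒ overall = 88/71 × 104/69 = 9152/4899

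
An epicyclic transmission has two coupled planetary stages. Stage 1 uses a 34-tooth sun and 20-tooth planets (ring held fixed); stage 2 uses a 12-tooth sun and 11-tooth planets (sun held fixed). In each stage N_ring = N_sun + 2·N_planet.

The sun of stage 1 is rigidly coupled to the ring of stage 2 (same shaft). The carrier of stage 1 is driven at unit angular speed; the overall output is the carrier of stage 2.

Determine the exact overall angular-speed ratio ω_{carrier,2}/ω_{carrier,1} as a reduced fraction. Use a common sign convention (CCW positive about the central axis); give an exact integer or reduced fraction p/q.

54/23

Stage 1: N_ring = 34 + 2·20 = 74
Stage 1: 34(ω_s−ω_c) = −74(ω_r−ω_c),  ω_r=0, ω_c=1
Stage 1: ω_s = 1 − (74/34)(0−1) = 54/17
  ⇒ ω_s¹/ω_c¹ = 54/17
Stage 2: N_ring = 12 + 2·11 = 34
Stage 2: 12(ω_s−ω_c) = −34(ω_r−ω_c),  ω_s=0, ω_r=1
Stage 2: 12(0−ω_c) = −34(1−ω_c)  ⇒  46ω_c = 34  ⇒  ω_c = 17/23
  ⇒ ω_c²/ω_r² = 17/23
Coupling ω_r² = ω_s¹ ⇒ overall = 54/17 × 17/23 = 54/23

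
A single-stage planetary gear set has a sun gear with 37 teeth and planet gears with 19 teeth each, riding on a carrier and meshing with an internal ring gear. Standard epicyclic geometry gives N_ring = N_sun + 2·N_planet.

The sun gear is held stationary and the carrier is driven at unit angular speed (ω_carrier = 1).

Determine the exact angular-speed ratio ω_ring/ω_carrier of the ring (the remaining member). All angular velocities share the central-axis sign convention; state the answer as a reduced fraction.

N_ring = 37 + 2·19 = 75
37(ω_s−ω_c) = −75(ω_r−ω_c),  ω_s=0, ω_c=1
ω_r = 1 − (37/75)(0−1) = 112/75
ω_r/ω_c = 112/75

112/75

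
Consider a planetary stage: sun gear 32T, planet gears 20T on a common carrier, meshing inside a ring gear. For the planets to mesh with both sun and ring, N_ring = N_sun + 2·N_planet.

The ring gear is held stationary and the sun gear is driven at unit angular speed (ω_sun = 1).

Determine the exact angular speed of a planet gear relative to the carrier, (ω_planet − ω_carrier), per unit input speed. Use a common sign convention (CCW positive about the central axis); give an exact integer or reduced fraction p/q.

-72/65

N_ring = 32 + 2·20 = 72
32(ω_s−ω_c) = −72(ω_r−ω_c),  ω_r=0, ω_s=1
32(1−ω_c) = −72(0−ω_c)  ⇒  104ω_c = 32  ⇒  ω_c = 4/13
sun–planet: 32·(1−4/13) = −20·(ω_p−ω_c)  ⇒  ω_p−ω_c = −(32/20)·(9/13) = -72/65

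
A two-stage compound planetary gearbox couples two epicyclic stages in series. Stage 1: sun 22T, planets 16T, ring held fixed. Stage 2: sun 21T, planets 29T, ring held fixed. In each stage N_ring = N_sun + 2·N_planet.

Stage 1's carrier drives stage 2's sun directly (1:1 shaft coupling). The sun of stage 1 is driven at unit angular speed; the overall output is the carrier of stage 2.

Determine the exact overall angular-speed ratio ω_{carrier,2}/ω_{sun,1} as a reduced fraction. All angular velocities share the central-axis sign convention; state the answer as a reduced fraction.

Stage 1: N_ring = 22 + 2·16 = 54
Stage 1: 22(ω_s−ω_c) = −54(ω_r−ω_c),  ω_r=0, ω_s=1
Stage 1: 22(1−ω_c) = −54(0−ω_c)  ⇒  76ω_c = 22  ⇒  ω_c = 11/38
  ⇒ ω_c¹/ω_s¹ = 11/38
Stage 2: N_ring = 21 + 2·29 = 79
Stage 2: 21(ω_s−ω_c) = −79(ω_r−ω_c),  ω_r=0, ω_s=1
Stage 2: 21(1−ω_c) = −79(0−ω_c)  ⇒  100ω_c = 21  ⇒  ω_c = 21/100
  ⇒ ω_c²/ω_s² = 21/100
Coupling ω_s² = ω_c¹ ⇒ overall = 11/38 × 21/100 = 231/3800

231/3800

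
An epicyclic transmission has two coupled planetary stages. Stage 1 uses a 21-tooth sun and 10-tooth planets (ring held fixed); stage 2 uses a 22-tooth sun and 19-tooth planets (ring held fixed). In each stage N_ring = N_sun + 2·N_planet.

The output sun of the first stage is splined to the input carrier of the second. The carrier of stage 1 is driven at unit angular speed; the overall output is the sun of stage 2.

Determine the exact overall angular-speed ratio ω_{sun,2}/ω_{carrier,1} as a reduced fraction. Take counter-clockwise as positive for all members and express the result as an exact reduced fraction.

Stage 1: N_ring = 21 + 2·10 = 41
Stage 1: 21(ω_s−ω_c) = −41(ω_r−ω_c),  ω_r=0, ω_c=1
Stage 1: ω_s = 1 − (41/21)(0−1) = 62/21
  ⇒ ω_s¹/ω_c¹ = 62/21
Stage 2: N_ring = 22 + 2·19 = 60
Stage 2: 22(ω_s−ω_c) = −60(ω_r−ω_c),  ω_r=0, ω_c=1
Stage 2: ω_s = 1 − (60/22)(0−1) = 41/11
  ⇒ ω_s²/ω_c² = 41/11
Coupling ω_c² = ω_s¹ ⇒ overall = 62/21 × 41/11 = 2542/231

2542/231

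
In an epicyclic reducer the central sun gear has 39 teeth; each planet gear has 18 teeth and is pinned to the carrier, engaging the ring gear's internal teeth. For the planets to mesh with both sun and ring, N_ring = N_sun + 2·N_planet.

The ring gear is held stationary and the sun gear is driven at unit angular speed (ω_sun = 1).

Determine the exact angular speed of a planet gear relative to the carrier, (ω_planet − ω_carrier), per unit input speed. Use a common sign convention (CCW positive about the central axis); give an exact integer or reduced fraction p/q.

N_ring = 39 + 2·18 = 75
39(ω_s−ω_c) = −75(ω_r−ω_c),  ω_r=0, ω_s=1
39(1−ω_c) = −75(0−ω_c)  ⇒  114ω_c = 39  ⇒  ω_c = 13/38
sun–planet: 39·(1−13/38) = −18·(ω_p−ω_c)  ⇒  ω_p−ω_c = −(39/18)·(25/38) = -325/228

-325/228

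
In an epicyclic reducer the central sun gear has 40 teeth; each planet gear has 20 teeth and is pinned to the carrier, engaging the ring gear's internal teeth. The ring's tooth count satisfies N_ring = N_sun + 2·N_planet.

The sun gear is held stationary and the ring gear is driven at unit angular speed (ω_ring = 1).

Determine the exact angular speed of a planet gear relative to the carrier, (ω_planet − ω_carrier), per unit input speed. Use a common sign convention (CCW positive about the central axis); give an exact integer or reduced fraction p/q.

4/3

N_ring = 40 + 2·20 = 80
40(ω_s−ω_c) = −80(ω_r−ω_c),  ω_s=0, ω_r=1
40(0−ω_c) = −80(1−ω_c)  ⇒  120ω_c = 80  ⇒  ω_c = 2/3
sun–planet: 40·(0−2/3) = −20·(ω_p−ω_c)  ⇒  ω_p−ω_c = −(40/20)·(-2/3) = 4/3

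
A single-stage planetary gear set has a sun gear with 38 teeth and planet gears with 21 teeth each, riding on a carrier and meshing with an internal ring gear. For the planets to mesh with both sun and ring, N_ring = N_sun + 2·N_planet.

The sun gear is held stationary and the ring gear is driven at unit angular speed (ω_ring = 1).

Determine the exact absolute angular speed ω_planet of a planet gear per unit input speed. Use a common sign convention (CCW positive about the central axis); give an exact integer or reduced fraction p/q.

N_ring = 38 + 2·21 = 80
38(ω_s−ω_c) = −80(ω_r−ω_c),  ω_s=0, ω_r=1
38(0−ω_c) = −80(1−ω_c)  ⇒  118ω_c = 80  ⇒  ω_c = 40/59
sun–planet: 38·(0−40/59) = −21·(ω_p−ω_c)  ⇒  ω_p−ω_c = −(38/21)·(-40/59) = 1520/1239
ω_p = 40/59 + 1520/1239 = 40/21

40/21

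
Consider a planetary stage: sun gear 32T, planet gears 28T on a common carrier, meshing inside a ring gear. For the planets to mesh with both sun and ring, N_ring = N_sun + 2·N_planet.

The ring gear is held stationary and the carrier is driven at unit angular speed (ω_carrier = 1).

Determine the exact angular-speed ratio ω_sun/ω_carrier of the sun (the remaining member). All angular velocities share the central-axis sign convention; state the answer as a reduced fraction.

N_ring = 32 + 2·28 = 88
32(ω_s−ω_c) = −88(ω_r−ω_c),  ω_r=0, ω_c=1
ω_s = 1 − (88/32)(0−1) = 15/4
ω_s/ω_c = 15/4

15/4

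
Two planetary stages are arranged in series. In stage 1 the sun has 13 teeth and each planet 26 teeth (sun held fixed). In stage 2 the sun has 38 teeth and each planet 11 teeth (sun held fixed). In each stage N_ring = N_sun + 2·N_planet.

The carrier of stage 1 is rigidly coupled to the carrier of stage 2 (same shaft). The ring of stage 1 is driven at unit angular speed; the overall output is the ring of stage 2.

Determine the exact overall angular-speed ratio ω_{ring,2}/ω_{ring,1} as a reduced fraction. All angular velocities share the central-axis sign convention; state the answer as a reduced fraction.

49/36

Stage 1: N_ring = 13 + 2·26 = 65
Stage 1: 13(ω_s−ω_c) = −65(ω_r−ω_c),  ω_s=0, ω_r=1
Stage 1: 13(0−ω_c) = −65(1−ω_c)  ⇒  78ω_c = 65  ⇒  ω_c = 5/6
  ⇒ ω_c¹/ω_r¹ = 5/6
Stage 2: N_ring = 38 + 2·11 = 60
Stage 2: 38(ω_s−ω_c) = −60(ω_r−ω_c),  ω_s=0, ω_c=1
Stage 2: ω_r = 1 − (38/60)(0−1) = 49/30
  ⇒ ω_r²/ω_c² = 49/30
Coupling ω_c² = ω_c¹ ⇒ overall = 5/6 × 49/30 = 49/36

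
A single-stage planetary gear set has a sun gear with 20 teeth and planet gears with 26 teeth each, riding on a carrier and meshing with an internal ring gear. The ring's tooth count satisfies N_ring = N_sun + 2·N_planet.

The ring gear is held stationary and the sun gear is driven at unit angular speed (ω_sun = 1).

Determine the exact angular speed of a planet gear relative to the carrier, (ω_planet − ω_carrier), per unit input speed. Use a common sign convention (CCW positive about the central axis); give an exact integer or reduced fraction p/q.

-180/299

N_ring = 20 + 2·26 = 72
20(ω_s−ω_c) = −72(ω_r−ω_c),  ω_r=0, ω_s=1
20(1−ω_c) = −72(0−ω_c)  ⇒  92ω_c = 20  ⇒  ω_c = 5/23
sun–planet: 20·(1−5/23) = −26·(ω_p−ω_c)  ⇒  ω_p−ω_c = −(20/26)·(18/23) = -180/299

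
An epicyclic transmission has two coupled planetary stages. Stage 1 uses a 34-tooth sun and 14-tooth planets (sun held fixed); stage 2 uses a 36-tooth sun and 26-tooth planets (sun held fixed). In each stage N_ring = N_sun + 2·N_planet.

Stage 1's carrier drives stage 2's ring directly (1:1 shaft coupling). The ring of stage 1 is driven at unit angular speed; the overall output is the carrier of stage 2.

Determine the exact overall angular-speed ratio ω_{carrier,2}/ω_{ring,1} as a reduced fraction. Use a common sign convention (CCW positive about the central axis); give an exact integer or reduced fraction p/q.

Stage 1: N_ring = 34 + 2·14 = 62
Stage 1: 34(ω_s−ω_c) = −62(ω_r−ω_c),  ω_s=0, ω_r=1
Stage 1: 34(0−ω_c) = −62(1−ω_c)  ⇒  96ω_c = 62  ⇒  ω_c = 31/48
  ⇒ ω_c¹/ω_r¹ = 31/48
Stage 2: N_ring = 36 + 2·26 = 88
Stage 2: 36(ω_s−ω_c) = −88(ω_r−ω_c),  ω_s=0, ω_r=1
Stage 2: 36(0−ω_c) = −88(1−ω_c)  ⇒  124ω_c = 88  ⇒  ω_c = 22/31
  ⇒ ω_c²/ω_r² = 22/31
Coupling ω_r² = ω_c¹ ⇒ overall = 31/48 × 22/31 = 11/24

11/24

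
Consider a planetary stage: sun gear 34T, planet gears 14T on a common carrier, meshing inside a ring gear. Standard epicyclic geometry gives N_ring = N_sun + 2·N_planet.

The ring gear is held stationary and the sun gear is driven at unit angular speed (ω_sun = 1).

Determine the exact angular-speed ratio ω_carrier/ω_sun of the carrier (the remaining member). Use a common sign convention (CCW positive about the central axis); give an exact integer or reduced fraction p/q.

17/48

N_ring = 34 + 2·14 = 62
34(ω_s−ω_c) = −62(ω_r−ω_c),  ω_r=0, ω_s=1
34(1−ω_c) = −62(0−ω_c)  ⇒  96ω_c = 34  ⇒  ω_c = 17/48
ω_c/ω_s = 17/48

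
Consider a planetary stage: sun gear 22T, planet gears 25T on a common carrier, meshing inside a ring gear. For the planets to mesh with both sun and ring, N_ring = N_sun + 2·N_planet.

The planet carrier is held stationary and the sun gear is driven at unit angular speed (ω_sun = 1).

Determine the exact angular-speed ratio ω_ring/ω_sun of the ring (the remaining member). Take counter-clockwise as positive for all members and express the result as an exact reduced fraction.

-11/36

N_ring = 22 + 2·25 = 72
22(ω_s−ω_c) = −72(ω_r−ω_c),  ω_c=0, ω_s=1
ω_r = 0 − (22/72)(1−0) = -11/36
ω_r/ω_s = -11/36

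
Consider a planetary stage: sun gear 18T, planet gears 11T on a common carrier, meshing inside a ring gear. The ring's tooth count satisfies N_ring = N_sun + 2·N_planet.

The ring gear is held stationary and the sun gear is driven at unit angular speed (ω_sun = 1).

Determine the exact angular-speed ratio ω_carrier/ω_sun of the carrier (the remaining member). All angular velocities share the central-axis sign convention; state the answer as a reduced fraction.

N_ring = 18 + 2·11 = 40
18(ω_s−ω_c) = −40(ω_r−ω_c),  ω_r=0, ω_s=1
18(1−ω_c) = −40(0−ω_c)  ⇒  58ω_c = 18  ⇒  ω_c = 9/29
ω_c/ω_s = 9/29

9/29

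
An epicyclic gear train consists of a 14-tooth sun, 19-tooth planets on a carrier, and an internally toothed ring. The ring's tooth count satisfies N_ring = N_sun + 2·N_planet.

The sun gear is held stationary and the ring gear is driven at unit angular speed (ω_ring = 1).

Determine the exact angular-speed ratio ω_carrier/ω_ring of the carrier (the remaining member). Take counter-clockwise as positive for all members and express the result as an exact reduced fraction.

26/33

N_ring = 14 + 2·19 = 52
14(ω_s−ω_c) = −52(ω_r−ω_c),  ω_s=0, ω_r=1
14(0−ω_c) = −52(1−ω_c)  ⇒  66ω_c = 52  ⇒  ω_c = 26/33
ω_c/ω_r = 26/33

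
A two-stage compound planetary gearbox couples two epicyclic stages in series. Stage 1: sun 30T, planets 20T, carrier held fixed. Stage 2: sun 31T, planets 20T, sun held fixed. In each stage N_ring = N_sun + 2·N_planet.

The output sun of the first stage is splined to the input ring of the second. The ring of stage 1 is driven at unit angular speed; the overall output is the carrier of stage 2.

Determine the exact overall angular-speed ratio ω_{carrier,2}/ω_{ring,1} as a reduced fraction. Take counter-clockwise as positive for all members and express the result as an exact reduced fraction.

-497/306

Stage 1: N_ring = 30 + 2·20 = 70
Stage 1: 30(ω_s−ω_c) = −70(ω_r−ω_c),  ω_c=0, ω_r=1
Stage 1: ω_s = 0 − (70/30)(1−0) = -7/3
  ⇒ ω_s¹/ω_r¹ = -7/3
Stage 2: N_ring = 31 + 2·20 = 71
Stage 2: 31(ω_s−ω_c) = −71(ω_r−ω_c),  ω_s=0, ω_r=1
Stage 2: 31(0−ω_c) = −71(1−ω_c)  ⇒  102ω_c = 71  ⇒  ω_c = 71/102
  ⇒ ω_c²/ω_r² = 71/102
Coupling ω_r² = ω_s¹ ⇒ overall = -7/3 × 71/102 = -497/306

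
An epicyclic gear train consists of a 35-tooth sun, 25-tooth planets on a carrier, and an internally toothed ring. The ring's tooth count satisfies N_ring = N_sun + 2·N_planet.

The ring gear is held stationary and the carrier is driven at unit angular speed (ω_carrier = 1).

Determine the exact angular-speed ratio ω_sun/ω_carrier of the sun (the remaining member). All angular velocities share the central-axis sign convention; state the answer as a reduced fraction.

N_ring = 35 + 2·25 = 85
35(ω_s−ω_c) = −85(ω_r−ω_c),  ω_r=0, ω_c=1
ω_s = 1 − (85/35)(0−1) = 24/7
ω_s/ω_c = 24/7

24/7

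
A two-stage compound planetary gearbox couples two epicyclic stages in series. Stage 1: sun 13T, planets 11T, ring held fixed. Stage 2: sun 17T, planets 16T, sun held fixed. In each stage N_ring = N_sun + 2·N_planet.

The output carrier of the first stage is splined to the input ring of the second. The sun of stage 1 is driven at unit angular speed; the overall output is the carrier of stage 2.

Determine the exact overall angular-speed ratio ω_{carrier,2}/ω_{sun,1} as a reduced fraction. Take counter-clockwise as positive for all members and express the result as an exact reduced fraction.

637/3168

Stage 1: N_ring = 13 + 2·11 = 35
Stage 1: 13(ω_s−ω_c) = −35(ω_r−ω_c),  ω_r=0, ω_s=1
Stage 1: 13(1−ω_c) = −35(0−ω_c)  ⇒  48ω_c = 13  ⇒  ω_c = 13/48
  ⇒ ω_c¹/ω_s¹ = 13/48
Stage 2: N_ring = 17 + 2·16 = 49
Stage 2: 17(ω_s−ω_c) = −49(ω_r−ω_c),  ω_s=0, ω_r=1
Stage 2: 17(0−ω_c) = −49(1−ω_c)  ⇒  66ω_c = 49  ⇒  ω_c = 49/66
  ⇒ ω_c²/ω_r² = 49/66
Coupling ω_r² = ω_c¹ ⇒ overall = 13/48 × 49/66 = 637/3168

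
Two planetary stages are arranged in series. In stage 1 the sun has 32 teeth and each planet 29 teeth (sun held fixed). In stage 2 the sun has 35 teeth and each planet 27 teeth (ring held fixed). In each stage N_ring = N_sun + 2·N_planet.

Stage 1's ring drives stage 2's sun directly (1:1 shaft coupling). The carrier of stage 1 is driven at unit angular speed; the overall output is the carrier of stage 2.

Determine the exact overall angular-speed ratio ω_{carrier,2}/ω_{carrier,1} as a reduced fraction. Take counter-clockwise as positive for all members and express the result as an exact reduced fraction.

427/1116

Stage 1: N_ring = 32 + 2·29 = 90
Stage 1: 32(ω_s−ω_c) = −90(ω_r−ω_c),  ω_s=0, ω_c=1
Stage 1: ω_r = 1 − (32/90)(0−1) = 61/45
  ⇒ ω_r¹/ω_c¹ = 61/45
Stage 2: N_ring = 35 + 2·27 = 89
Stage 2: 35(ω_s−ω_c) = −89(ω_r−ω_c),  ω_r=0, ω_s=1
Stage 2: 35(1−ω_c) = −89(0−ω_c)  ⇒  124ω_c = 35  ⇒  ω_c = 35/124
  ⇒ ω_c²/ω_s² = 35/124
Coupling ω_s² = ω_r¹ ⇒ overall = 61/45 × 35/124 = 427/1116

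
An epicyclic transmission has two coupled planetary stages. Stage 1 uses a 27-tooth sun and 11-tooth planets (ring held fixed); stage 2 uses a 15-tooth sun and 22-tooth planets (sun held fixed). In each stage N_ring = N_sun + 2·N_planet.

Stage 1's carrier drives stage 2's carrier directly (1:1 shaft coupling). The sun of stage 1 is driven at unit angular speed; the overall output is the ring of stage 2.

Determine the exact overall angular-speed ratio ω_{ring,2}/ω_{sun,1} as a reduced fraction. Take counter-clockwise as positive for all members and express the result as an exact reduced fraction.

999/2242

Stage 1: N_ring = 27 + 2·11 = 49
Stage 1: 27(ω_s−ω_c) = −49(ω_r−ω_c),  ω_r=0, ω_s=1
Stage 1: 27(1−ω_c) = −49(0−ω_c)  ⇒  76ω_c = 27  ⇒  ω_c = 27/76
  ⇒ ω_c¹/ω_s¹ = 27/76
Stage 2: N_ring = 15 + 2·22 = 59
Stage 2: 15(ω_s−ω_c) = −59(ω_r−ω_c),  ω_s=0, ω_c=1
Stage 2: ω_r = 1 − (15/59)(0−1) = 74/59
  ⇒ ω_r²/ω_c² = 74/59
Coupling ω_c² = ω_c¹ ⇒ overall = 27/76 × 74/59 = 999/2242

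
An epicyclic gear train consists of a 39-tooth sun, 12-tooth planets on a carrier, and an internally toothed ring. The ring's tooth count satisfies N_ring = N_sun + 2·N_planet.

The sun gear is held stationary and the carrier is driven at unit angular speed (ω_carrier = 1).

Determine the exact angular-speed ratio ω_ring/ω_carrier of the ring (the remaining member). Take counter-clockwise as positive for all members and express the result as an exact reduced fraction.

N_ring = 39 + 2·12 = 63
39(ω_s−ω_c) = −63(ω_r−ω_c),  ω_s=0, ω_c=1
ω_r = 1 − (39/63)(0−1) = 34/21
ω_r/ω_c = 34/21

34/21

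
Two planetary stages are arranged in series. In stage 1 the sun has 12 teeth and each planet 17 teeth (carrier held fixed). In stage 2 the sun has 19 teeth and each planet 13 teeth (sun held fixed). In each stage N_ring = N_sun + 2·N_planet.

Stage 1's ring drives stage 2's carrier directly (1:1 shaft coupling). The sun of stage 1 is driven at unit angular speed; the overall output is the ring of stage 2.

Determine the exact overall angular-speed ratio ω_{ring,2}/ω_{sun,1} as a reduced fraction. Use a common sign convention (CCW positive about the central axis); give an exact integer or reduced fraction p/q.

-128/345

Stage 1: N_ring = 12 + 2·17 = 46
Stage 1: 12(ω_s−ω_c) = −46(ω_r−ω_c),  ω_c=0, ω_s=1
Stage 1: ω_r = 0 − (12/46)(1−0) = -6/23
  ⇒ ω_r¹/ω_s¹ = -6/23
Stage 2: N_ring = 19 + 2·13 = 45
Stage 2: 19(ω_s−ω_c) = −45(ω_r−ω_c),  ω_s=0, ω_c=1
Stage 2: ω_r = 1 − (19/45)(0−1) = 64/45
  ⇒ ω_r²/ω_c² = 64/45
Coupling ω_c² = ω_r¹ ⇒ overall = -6/23 × 64/45 = -128/345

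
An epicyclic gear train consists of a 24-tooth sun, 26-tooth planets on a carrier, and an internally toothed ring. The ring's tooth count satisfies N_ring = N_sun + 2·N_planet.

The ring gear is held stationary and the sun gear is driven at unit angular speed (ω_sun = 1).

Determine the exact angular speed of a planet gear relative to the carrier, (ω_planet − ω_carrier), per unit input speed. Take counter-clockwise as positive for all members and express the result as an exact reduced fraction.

N_ring = 24 + 2·26 = 76
24(ω_s−ω_c) = −76(ω_r−ω_c),  ω_r=0, ω_s=1
24(1−ω_c) = −76(0−ω_c)  ⇒  100ω_c = 24  ⇒  ω_c = 6/25
sun–planet: 24·(1−6/25) = −26·(ω_p−ω_c)  ⇒  ω_p−ω_c = −(24/26)·(19/25) = -228/325

-228/325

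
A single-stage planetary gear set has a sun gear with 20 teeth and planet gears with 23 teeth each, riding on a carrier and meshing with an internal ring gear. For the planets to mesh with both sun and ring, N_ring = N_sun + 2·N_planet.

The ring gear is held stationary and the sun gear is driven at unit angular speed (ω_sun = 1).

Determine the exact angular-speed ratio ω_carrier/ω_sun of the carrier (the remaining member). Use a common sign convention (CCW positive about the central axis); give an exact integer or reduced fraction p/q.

N_ring = 20 + 2·23 = 66
20(ω_s−ω_c) = −66(ω_r−ω_c),  ω_r=0, ω_s=1
20(1−ω_c) = −66(0−ω_c)  ⇒  86ω_c = 20  ⇒  ω_c = 10/43
ω_c/ω_s = 10/43

10/43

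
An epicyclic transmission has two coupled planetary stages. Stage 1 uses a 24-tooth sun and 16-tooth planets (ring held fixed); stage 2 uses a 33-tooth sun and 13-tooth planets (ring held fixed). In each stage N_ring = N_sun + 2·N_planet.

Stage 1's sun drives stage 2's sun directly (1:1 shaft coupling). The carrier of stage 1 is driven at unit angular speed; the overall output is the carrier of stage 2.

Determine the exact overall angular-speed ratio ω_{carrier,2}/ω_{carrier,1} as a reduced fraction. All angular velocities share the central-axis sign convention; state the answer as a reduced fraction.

Stage 1: N_ring = 24 + 2·16 = 56
Stage 1: 24(ω_s−ω_c) = −56(ω_r−ω_c),  ω_r=0, ω_c=1
Stage 1: ω_s = 1 − (56/24)(0−1) = 10/3
  ⇒ ω_s¹/ω_c¹ = 10/3
Stage 2: N_ring = 33 + 2·13 = 59
Stage 2: 33(ω_s−ω_c) = −59(ω_r−ω_c),  ω_r=0, ω_s=1
Stage 2: 33(1−ω_c) = −59(0−ω_c)  ⇒  92ω_c = 33  ⇒  ω_c = 33/92
  ⇒ ω_c²/ω_s² = 33/92
Coupling ω_s² = ω_s¹ ⇒ overall = 10/3 × 33/92 = 55/46

55/46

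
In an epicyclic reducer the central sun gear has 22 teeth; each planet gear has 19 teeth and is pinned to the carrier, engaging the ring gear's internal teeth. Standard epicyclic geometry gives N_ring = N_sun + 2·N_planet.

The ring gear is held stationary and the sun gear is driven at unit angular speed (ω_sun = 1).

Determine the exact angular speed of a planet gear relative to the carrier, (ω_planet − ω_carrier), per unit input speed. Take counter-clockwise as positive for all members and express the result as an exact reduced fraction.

-660/779

N_ring = 22 + 2·19 = 60
22(ω_s−ω_c) = −60(ω_r−ω_c),  ω_r=0, ω_s=1
22(1−ω_c) = −60(0−ω_c)  ⇒  82ω_c = 22  ⇒  ω_c = 11/41
sun–planet: 22·(1−11/41) = −19·(ω_p−ω_c)  ⇒  ω_p−ω_c = −(22/19)·(30/41) = -660/779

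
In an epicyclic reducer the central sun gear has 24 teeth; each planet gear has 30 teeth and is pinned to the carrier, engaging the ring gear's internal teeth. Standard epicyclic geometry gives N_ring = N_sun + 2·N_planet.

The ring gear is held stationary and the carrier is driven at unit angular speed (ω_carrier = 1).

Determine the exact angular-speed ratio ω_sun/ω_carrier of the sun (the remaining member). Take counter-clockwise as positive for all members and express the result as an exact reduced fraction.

9/2

N_ring = 24 + 2·30 = 84
24(ω_s−ω_c) = −84(ω_r−ω_c),  ω_r=0, ω_c=1
ω_s = 1 − (84/24)(0−1) = 9/2
ω_s/ω_c = 9/2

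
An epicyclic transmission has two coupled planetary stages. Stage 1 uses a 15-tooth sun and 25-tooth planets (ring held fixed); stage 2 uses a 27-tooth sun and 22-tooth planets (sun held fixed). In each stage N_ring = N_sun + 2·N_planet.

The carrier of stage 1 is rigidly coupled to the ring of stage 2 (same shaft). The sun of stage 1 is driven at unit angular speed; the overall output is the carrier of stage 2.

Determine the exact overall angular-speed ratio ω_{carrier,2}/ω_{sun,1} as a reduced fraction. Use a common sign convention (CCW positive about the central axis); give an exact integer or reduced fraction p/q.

Stage 1: N_ring = 15 + 2·25 = 65
Stage 1: 15(ω_s−ω_c) = −65(ω_r−ω_c),  ω_r=0, ω_s=1
Stage 1: 15(1−ω_c) = −65(0−ω_c)  ⇒  80ω_c = 15  ⇒  ω_c = 3/16
  ⇒ ω_c¹/ω_s¹ = 3/16
Stage 2: N_ring = 27 + 2·22 = 71
Stage 2: 27(ω_s−ω_c) = −71(ω_r−ω_c),  ω_s=0, ω_r=1
Stage 2: 27(0−ω_c) = −71(1−ω_c)  ⇒  98ω_c = 71  ⇒  ω_c = 71/98
  ⇒ ω_c²/ω_r² = 71/98
Coupling ω_r² = ω_c¹ ⇒ overall = 3/16 × 71/98 = 213/1568

213/1568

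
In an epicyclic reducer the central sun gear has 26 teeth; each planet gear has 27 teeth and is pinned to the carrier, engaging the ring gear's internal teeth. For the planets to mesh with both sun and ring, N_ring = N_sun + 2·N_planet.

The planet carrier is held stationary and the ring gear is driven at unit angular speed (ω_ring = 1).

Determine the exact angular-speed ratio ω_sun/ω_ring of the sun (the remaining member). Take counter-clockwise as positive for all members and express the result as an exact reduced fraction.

N_ring = 26 + 2·27 = 80
26(ω_s−ω_c) = −80(ω_r−ω_c),  ω_c=0, ω_r=1
ω_s = 0 − (80/26)(1−0) = -40/13
ω_s/ω_r = -40/13

-40/13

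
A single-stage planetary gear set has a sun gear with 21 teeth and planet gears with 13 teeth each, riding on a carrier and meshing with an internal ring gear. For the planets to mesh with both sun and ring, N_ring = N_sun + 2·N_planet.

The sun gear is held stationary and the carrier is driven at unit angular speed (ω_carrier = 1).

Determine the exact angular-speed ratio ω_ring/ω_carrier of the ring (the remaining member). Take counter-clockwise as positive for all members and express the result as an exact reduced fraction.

68/47

N_ring = 21 + 2·13 = 47
21(ω_s−ω_c) = −47(ω_r−ω_c),  ω_s=0, ω_c=1
ω_r = 1 − (21/47)(0−1) = 68/47
ω_r/ω_c = 68/47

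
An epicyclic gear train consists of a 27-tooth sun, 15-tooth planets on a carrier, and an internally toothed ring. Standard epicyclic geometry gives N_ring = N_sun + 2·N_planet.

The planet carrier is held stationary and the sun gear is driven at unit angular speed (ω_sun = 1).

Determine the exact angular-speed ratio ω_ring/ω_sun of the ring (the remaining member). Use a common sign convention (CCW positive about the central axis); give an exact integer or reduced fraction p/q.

-9/19

N_ring = 27 + 2·15 = 57
27(ω_s−ω_c) = −57(ω_r−ω_c),  ω_c=0, ω_s=1
ω_r = 0 − (27/57)(1−0) = -9/19
ω_r/ω_s = -9/19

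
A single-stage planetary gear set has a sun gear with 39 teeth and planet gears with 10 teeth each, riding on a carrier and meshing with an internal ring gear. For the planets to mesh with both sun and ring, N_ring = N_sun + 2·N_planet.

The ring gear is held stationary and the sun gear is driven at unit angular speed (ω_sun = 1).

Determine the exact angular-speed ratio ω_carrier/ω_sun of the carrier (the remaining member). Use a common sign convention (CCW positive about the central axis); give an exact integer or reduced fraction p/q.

39/98

N_ring = 39 + 2·10 = 59
39(ω_s−ω_c) = −59(ω_r−ω_c),  ω_r=0, ω_s=1
39(1−ω_c) = −59(0−ω_c)  ⇒  98ω_c = 39  ⇒  ω_c = 39/98
ω_c/ω_s = 39/98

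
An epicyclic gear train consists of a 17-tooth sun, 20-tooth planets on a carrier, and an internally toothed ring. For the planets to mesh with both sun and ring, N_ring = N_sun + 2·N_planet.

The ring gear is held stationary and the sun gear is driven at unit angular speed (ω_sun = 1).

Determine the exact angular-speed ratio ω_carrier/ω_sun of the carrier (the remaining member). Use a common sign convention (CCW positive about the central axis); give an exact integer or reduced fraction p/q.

N_ring = 17 + 2·20 = 57
17(ω_s−ω_c) = −57(ω_r−ω_c),  ω_r=0, ω_s=1
17(1−ω_c) = −57(0−ω_c)  ⇒  74ω_c = 17  ⇒  ω_c = 17/74
ω_c/ω_s = 17/74

17/74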